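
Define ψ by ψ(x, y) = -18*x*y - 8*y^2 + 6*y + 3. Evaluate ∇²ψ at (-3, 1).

∂²ψ/∂x² = 0
∂²ψ/∂y² = -16
∇²ψ = -16
At (-3, 1): -16.

-16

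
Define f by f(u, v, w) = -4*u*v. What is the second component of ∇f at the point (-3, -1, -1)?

(∇f)_2 = ∂f/∂v = -4*u
At (-3, -1, -1): 12.

12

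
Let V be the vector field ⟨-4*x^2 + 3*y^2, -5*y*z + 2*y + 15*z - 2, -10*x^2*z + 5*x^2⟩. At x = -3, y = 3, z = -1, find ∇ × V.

(∇×V)₁ = ∂V₃/∂y − ∂V₂/∂z = 5*y - 15
(∇×V)₂ = ∂V₁/∂z − ∂V₃/∂x = 20*x*z - 10*x
(∇×V)₃ = ∂V₂/∂x − ∂V₁/∂y = -6*y
∇×V = (5*y - 15, 20*x*z - 10*x, -6*y)
At (-3, 3, -1): (0, 90, -18).

(0, 90, -18)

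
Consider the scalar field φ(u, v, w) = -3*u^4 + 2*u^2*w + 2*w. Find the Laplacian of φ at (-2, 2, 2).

-136

∂²φ/∂u² = 4*(-9*u^2 + w)
∂²φ/∂v² = 0
∂²φ/∂w² = 0
∇²φ = -36*u^2 + 4*w
At (-2, 2, 2): -136.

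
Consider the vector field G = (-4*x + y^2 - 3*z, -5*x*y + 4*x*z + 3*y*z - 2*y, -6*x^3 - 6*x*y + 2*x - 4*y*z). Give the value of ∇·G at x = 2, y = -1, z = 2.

∂G₁/∂x = -4
∂G₂/∂y = -5*x + 3*z - 2
∂G₃/∂z = -4*y
∇·G = -5*x - 4*y + 3*z - 6
At (2, -1, 2): -6.

-6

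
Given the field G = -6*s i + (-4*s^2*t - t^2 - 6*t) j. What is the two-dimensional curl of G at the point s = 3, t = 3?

-72

∂G₂/∂s = -8*s*t
∂G₁/∂t = 0
Scalar curl = -8*s*t
At (3, 3): -72.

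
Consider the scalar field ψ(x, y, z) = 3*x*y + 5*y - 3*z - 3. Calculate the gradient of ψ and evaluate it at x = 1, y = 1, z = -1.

(3, 8, -3)

∂ψ/∂x = 3*y
∂ψ/∂y = 3*x + 5
∂ψ/∂z = -3
∇ψ = (3*y, 3*x + 5, -3)
At (1, 1, -1): (3, 8, -3).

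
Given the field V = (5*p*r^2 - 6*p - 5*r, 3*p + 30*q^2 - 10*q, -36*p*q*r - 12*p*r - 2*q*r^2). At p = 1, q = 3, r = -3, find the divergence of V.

∂V₁/∂p = 5*r^2 - 6
∂V₂/∂q = 60*q - 10
∂V₃/∂r = -36*p*q - 12*p - 4*q*r
∇·V = -36*p*q - 12*p - 4*q*r + 60*q + 5*r^2 - 16
At (1, 3, -3): 125.

125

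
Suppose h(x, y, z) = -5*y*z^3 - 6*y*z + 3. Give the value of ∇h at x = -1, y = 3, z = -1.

(0, 11, -63)

∂h/∂x = 0
∂h/∂y = -5*z^3 - 6*z
∂h/∂z = -15*y*z^2 - 6*y
∇h = (0, -5*z^3 - 6*z, -15*y*z^2 - 6*y)
At (-1, 3, -1): (0, 11, -63).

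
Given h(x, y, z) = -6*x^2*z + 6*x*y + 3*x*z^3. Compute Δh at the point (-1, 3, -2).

60

∂²h/∂x² = -12*z
∂²h/∂y² = 0
∂²h/∂z² = 18*x*z
∇²h = 18*x*z - 12*z
At (-1, 3, -2): 60.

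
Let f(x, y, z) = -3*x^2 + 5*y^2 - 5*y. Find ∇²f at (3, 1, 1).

∂²f/∂x² = -6
∂²f/∂y² = 10
∂²f/∂z² = 0
∇²f = 4
At (3, 1, 1): 4.

4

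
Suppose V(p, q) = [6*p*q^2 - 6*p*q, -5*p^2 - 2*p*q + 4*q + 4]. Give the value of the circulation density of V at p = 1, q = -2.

24

∂V₂/∂p = -10*p - 2*q
∂V₁/∂q = 12*p*q - 6*p
Scalar curl = -12*p*q - 4*p - 2*q
At (1, -2): 24.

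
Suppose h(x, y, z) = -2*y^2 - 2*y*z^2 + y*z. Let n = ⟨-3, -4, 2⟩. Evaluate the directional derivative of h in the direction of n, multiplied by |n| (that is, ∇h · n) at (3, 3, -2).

142

∂h/∂x = 0
∂h/∂y = -4*y - 2*z^2 + z
∂h/∂z = -4*y*z + y
∇h at (3, 3, -2) = (0, -22, 27)
∇h · n = (0)(-3) + (-22)(-4) + (27)(2) = 142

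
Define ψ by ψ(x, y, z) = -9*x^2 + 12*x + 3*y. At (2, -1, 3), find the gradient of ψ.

(-24, 3, 0)

∂ψ/∂x = -18*x + 12
∂ψ/∂y = 3
∂ψ/∂z = 0
∇ψ = (-18*x + 12, 3, 0)
At (2, -1, 3): (-24, 3, 0).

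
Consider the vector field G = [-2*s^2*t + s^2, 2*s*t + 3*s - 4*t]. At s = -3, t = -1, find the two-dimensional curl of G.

19

∂G₂/∂s = 2*t + 3
∂G₁/∂t = -2*s^2
Scalar curl = 2*s^2 + 2*t + 3
At (-3, -1): 19.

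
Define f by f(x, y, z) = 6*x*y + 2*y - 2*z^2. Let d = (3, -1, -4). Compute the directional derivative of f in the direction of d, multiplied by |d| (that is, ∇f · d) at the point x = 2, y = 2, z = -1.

∂f/∂x = 6*y
∂f/∂y = 6*x + 2
∂f/∂z = -4*z
∇f at (2, 2, -1) = (12, 14, 4)
∇f · d = (12)(3) + (14)(-1) + (4)(-4) = 6

6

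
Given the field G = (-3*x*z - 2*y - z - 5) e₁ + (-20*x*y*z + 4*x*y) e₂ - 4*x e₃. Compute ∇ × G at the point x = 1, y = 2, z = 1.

(40, 0, -30)

(∇×G)₁ = ∂G₃/∂y − ∂G₂/∂z = 20*x*y
(∇×G)₂ = ∂G₁/∂z − ∂G₃/∂x = -3*x + 3
(∇×G)₃ = ∂G₂/∂x − ∂G₁/∂y = -20*y*z + 4*y + 2
∇×G = (20*x*y, -3*x + 3, -20*y*z + 4*y + 2)
At (1, 2, 1): (40, 0, -30).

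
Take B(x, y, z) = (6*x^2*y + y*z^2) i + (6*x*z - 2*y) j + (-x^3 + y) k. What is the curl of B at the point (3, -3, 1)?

(∇×B)₁ = ∂B₃/∂y − ∂B₂/∂z = -6*x + 1
(∇×B)₂ = ∂B₁/∂z − ∂B₃/∂x = 3*x^2 + 2*y*z
(∇×B)₃ = ∂B₂/∂x − ∂B₁/∂y = -6*x^2 - z^2 + 6*z
∇×B = (-6*x + 1, 3*x^2 + 2*y*z, -6*x^2 - z^2 + 6*z)
At (3, -3, 1): (-17, 21, -49).

(-17, 21, -49)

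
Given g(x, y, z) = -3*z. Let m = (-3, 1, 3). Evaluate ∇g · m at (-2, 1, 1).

∂g/∂x = 0
∂g/∂y = 0
∂g/∂z = -3
∇g at (-2, 1, 1) = (0, 0, -3)
∇g · m = (0)(-3) + (0)(1) + (-3)(3) = -9

-9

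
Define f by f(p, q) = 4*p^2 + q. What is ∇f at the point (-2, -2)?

∂f/∂p = 8*p
∂f/∂q = 1
∇f = (8*p, 1)
At (-2, -2): (-16, 1).

(-16, 1)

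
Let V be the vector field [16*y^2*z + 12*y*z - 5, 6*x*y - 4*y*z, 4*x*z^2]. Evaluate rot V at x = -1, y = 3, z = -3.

(∇×V)₁ = ∂V₃/∂y − ∂V₂/∂z = 4*y
(∇×V)₂ = ∂V₁/∂z − ∂V₃/∂x = 16*y^2 + 12*y - 4*z^2
(∇×V)₃ = ∂V₂/∂x − ∂V₁/∂y = -32*y*z + 6*y - 12*z
∇×V = (4*y, 16*y^2 + 12*y - 4*z^2, -32*y*z + 6*y - 12*z)
At (-1, 3, -3): (12, 144, 342).

(12, 144, 342)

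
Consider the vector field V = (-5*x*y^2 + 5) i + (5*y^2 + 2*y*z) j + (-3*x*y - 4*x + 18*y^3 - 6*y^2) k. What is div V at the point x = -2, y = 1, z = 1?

7

∂V₁/∂x = -5*y^2
∂V₂/∂y = 10*y + 2*z
∂V₃/∂z = 0
∇·V = -5*y^2 + 10*y + 2*z
At (-2, 1, 1): 7.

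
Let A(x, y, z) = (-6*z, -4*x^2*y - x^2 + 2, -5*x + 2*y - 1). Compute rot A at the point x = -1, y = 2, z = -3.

(2, -1, 18)

(∇×A)₁ = ∂A₃/∂y − ∂A₂/∂z = 2
(∇×A)₂ = ∂A₁/∂z − ∂A₃/∂x = -1
(∇×A)₃ = ∂A₂/∂x − ∂A₁/∂y = -8*x*y - 2*x
∇×A = (2, -1, -8*x*y - 2*x)
At (-1, 2, -3): (2, -1, 18).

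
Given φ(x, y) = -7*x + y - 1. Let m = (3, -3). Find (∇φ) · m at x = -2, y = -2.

-24

∂φ/∂x = -7
∂φ/∂y = 1
∇φ at (-2, -2) = (-7, 1)
∇φ · m = (-7)(3) + (1)(-3) = -24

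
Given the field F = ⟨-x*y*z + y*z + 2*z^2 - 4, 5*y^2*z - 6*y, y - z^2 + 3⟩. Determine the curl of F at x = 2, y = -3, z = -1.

(∇×F)₁ = ∂F₃/∂y − ∂F₂/∂z = -5*y^2 + 1
(∇×F)₂ = ∂F₁/∂z − ∂F₃/∂x = -x*y + y + 4*z
(∇×F)₃ = ∂F₂/∂x − ∂F₁/∂y = x*z - z
∇×F = (-5*y^2 + 1, -x*y + y + 4*z, x*z - z)
At (2, -3, -1): (-44, -1, -1).

(-44, -1, -1)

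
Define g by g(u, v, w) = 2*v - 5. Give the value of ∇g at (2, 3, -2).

(0, 2, 0)

∂g/∂u = 0
∂g/∂v = 2
∂g/∂w = 0
∇g = (0, 2, 0)
At (2, 3, -2): (0, 2, 0).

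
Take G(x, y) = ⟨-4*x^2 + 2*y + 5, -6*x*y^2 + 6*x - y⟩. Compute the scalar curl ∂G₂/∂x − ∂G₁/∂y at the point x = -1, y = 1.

-2

∂G₂/∂x = -6*y^2 + 6
∂G₁/∂y = 2
Scalar curl = -6*y^2 + 4
At (-1, 1): -2.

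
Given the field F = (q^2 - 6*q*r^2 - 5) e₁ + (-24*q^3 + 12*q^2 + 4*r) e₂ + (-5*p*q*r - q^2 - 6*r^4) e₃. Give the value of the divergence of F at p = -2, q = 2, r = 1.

-244

∂F₁/∂p = 0
∂F₂/∂q = -72*q^2 + 24*q
∂F₃/∂r = -5*p*q - 24*r^3
∇·F = -5*p*q - 72*q^2 + 24*q - 24*r^3
At (-2, 2, 1): -244.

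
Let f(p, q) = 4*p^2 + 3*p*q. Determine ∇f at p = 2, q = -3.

(7, 6)

∂f/∂p = 8*p + 3*q
∂f/∂q = 3*p
∇f = (8*p + 3*q, 3*p)
At (2, -3): (7, 6).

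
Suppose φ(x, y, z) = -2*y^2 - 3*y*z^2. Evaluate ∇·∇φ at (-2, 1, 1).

-10

∂²φ/∂x² = 0
∂²φ/∂y² = -4
∂²φ/∂z² = -6*y
∇²φ = -6*y - 4
At (-2, 1, 1): -10.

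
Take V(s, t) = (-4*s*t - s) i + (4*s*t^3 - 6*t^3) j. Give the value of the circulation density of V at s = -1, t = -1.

∂V₂/∂s = 4*t^3
∂V₁/∂t = -4*s
Scalar curl = 4*s + 4*t^3
At (-1, -1): -8.

-8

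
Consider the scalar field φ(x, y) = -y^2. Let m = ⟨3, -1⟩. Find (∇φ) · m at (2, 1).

∂φ/∂x = 0
∂φ/∂y = -2*y
∇φ at (2, 1) = (0, -2)
∇φ · m = (0)(3) + (-2)(-1) = 2

2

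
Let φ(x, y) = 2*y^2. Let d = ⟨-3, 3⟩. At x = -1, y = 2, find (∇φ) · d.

∂φ/∂x = 0
∂φ/∂y = 4*y
∇φ at (-1, 2) = (0, 8)
∇φ · d = (0)(-3) + (8)(3) = 24

24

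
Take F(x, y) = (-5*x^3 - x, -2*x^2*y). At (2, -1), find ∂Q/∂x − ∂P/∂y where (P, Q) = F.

8

∂F₂/∂x = -4*x*y
∂F₁/∂y = 0
Scalar curl = -4*x*y
At (2, -1): 8.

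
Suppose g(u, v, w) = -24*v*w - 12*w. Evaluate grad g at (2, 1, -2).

∂g/∂u = 0
∂g/∂v = -24*w
∂g/∂w = -24*v - 12
∇g = (0, -24*w, -24*v - 12)
At (2, 1, -2): (0, 48, -36).

(0, 48, -36)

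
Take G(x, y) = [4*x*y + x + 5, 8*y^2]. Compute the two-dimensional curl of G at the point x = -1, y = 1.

∂G₂/∂x = 0
∂G₁/∂y = 4*x
Scalar curl = -4*x
At (-1, 1): 4.

4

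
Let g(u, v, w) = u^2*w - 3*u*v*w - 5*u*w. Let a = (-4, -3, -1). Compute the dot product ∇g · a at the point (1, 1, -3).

-92

∂g/∂u = 2*u*w - 3*v*w - 5*w
∂g/∂v = -3*u*w
∂g/∂w = u^2 - 3*u*v - 5*u
∇g at (1, 1, -3) = (18, 9, -7)
∇g · a = (18)(-4) + (9)(-3) + (-7)(-1) = -92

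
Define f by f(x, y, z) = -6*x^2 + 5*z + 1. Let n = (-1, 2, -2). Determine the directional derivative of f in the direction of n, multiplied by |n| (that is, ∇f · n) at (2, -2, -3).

14

∂f/∂x = -12*x
∂f/∂y = 0
∂f/∂z = 5
∇f at (2, -2, -3) = (-24, 0, 5)
∇f · n = (-24)(-1) + (0)(2) + (5)(-2) = 14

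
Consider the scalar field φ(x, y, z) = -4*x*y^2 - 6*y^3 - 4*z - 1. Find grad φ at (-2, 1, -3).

∂φ/∂x = -4*y^2
∂φ/∂y = -8*x*y - 18*y^2
∂φ/∂z = -4
∇φ = (-4*y^2, -8*x*y - 18*y^2, -4)
At (-2, 1, -3): (-4, -2, -4).

(-4, -2, -4)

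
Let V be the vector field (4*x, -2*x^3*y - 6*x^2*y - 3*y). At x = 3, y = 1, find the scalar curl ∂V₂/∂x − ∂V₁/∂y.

-90

∂V₂/∂x = -6*x^2*y - 12*x*y
∂V₁/∂y = 0
Scalar curl = -6*x^2*y - 12*x*y
At (3, 1): -90.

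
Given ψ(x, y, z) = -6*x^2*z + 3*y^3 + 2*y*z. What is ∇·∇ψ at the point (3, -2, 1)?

∂²ψ/∂x² = -12*z
∂²ψ/∂y² = 18*y
∂²ψ/∂z² = 0
∇²ψ = 18*y - 12*z
At (3, -2, 1): -48.

-48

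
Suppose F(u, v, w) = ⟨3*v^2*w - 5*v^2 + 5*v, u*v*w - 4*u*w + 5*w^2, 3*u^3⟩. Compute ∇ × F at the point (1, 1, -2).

(∇×F)₁ = ∂F₃/∂v − ∂F₂/∂w = -u*v + 4*u - 10*w
(∇×F)₂ = ∂F₁/∂w − ∂F₃/∂u = -9*u^2 + 3*v^2
(∇×F)₃ = ∂F₂/∂u − ∂F₁/∂v = -5*v*w + 10*v - 4*w - 5
∇×F = (-u*v + 4*u - 10*w, -9*u^2 + 3*v^2, -5*v*w + 10*v - 4*w - 5)
At (1, 1, -2): (23, -6, 23).

(23, -6, 23)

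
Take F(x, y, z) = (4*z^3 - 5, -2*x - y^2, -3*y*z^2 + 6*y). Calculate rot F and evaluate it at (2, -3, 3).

(∇×F)₁ = ∂F₃/∂y − ∂F₂/∂z = -3*z^2 + 6
(∇×F)₂ = ∂F₁/∂z − ∂F₃/∂x = 12*z^2
(∇×F)₃ = ∂F₂/∂x − ∂F₁/∂y = -2
∇×F = (-3*z^2 + 6, 12*z^2, -2)
At (2, -3, 3): (-21, 108, -2).

(-21, 108, -2)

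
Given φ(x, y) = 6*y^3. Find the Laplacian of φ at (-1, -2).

∂²φ/∂x² = 0
∂²φ/∂y² = 36*y
∇²φ = 36*y
At (-1, -2): -72.

-72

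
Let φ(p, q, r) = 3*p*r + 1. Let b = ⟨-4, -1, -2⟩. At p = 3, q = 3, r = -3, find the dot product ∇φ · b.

∂φ/∂p = 3*r
∂φ/∂q = 0
∂φ/∂r = 3*p
∇φ at (3, 3, -3) = (-9, 0, 9)
∇φ · b = (-9)(-4) + (0)(-1) + (9)(-2) = 18

18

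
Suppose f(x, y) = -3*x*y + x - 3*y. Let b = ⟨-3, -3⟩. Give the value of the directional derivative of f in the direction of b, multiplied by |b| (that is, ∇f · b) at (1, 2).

∂f/∂x = -3*y + 1
∂f/∂y = -3*x - 3
∇f at (1, 2) = (-5, -6)
∇f · b = (-5)(-3) + (-6)(-3) = 33

33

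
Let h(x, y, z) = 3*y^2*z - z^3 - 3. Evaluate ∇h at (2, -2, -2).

∂h/∂x = 0
∂h/∂y = 6*y*z
∂h/∂z = 3*y^2 - 3*z^2
∇h = (0, 6*y*z, 3*y^2 - 3*z^2)
At (2, -2, -2): (0, 24, 0).

(0, 24, 0)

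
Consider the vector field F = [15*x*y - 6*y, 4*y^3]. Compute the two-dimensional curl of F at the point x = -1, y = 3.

∂F₂/∂x = 0
∂F₁/∂y = 15*x - 6
Scalar curl = -15*x + 6
At (-1, 3): 21.

21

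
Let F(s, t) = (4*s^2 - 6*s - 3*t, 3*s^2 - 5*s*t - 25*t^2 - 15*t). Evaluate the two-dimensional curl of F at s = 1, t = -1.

∂F₂/∂s = 6*s - 5*t
∂F₁/∂t = -3
Scalar curl = 6*s - 5*t + 3
At (1, -1): 14.

14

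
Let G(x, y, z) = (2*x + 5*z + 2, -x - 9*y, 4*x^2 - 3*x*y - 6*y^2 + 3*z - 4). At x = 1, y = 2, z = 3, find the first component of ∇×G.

-27

(∇×G)_1 = ∂G₃/∂y − ∂G₂/∂z
= -3*x - 12*y − (0)
= -3*x - 12*y
At (1, 2, 3): -27.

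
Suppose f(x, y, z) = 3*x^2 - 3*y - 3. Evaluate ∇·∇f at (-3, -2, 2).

6

∂²f/∂x² = 6
∂²f/∂y² = 0
∂²f/∂z² = 0
∇²f = 6
At (-3, -2, 2): 6.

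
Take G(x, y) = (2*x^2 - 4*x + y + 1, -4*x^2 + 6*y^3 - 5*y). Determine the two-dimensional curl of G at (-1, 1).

∂G₂/∂x = -8*x
∂G₁/∂y = 1
Scalar curl = -8*x - 1
At (-1, 1): 7.

7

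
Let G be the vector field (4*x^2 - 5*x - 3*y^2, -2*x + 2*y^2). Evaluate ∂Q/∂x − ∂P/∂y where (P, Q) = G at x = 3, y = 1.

4

∂G₂/∂x = -2
∂G₁/∂y = -6*y
Scalar curl = 6*y - 2
At (3, 1): 4.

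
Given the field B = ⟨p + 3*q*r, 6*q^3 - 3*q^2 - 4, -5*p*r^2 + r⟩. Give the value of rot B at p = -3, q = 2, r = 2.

(∇×B)₁ = ∂B₃/∂q − ∂B₂/∂r = 0
(∇×B)₂ = ∂B₁/∂r − ∂B₃/∂p = 3*q + 5*r^2
(∇×B)₃ = ∂B₂/∂p − ∂B₁/∂q = -3*r
∇×B = (0, 3*q + 5*r^2, -3*r)
At (-3, 2, 2): (0, 26, -6).

(0, 26, -6)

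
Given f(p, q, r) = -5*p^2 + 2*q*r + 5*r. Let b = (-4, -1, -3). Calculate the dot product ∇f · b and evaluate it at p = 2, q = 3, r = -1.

49

∂f/∂p = -10*p
∂f/∂q = 2*r
∂f/∂r = 2*q + 5
∇f at (2, 3, -1) = (-20, -2, 11)
∇f · b = (-20)(-4) + (-2)(-1) + (11)(-3) = 49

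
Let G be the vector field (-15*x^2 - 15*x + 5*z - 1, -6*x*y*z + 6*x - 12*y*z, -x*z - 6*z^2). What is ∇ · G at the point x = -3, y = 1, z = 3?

60

∂G₁/∂x = -30*x - 15
∂G₂/∂y = -6*x*z - 12*z
∂G₃/∂z = -x - 12*z
∇·G = -6*x*z - 31*x - 24*z - 15
At (-3, 1, 3): 60.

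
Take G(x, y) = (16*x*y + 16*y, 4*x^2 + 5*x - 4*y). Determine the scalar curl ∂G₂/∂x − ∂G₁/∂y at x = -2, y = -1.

5

∂G₂/∂x = 8*x + 5
∂G₁/∂y = 16*x + 16
Scalar curl = -8*x - 11
At (-2, -1): 5.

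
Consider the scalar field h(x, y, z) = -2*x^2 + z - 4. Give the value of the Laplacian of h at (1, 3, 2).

∂²h/∂x² = -4
∂²h/∂y² = 0
∂²h/∂z² = 0
∇²h = -4
At (1, 3, 2): -4.

-4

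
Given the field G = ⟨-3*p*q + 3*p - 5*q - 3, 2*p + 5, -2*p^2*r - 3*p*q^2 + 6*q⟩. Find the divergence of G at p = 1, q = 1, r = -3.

-2

∂G₁/∂p = -3*q + 3
∂G₂/∂q = 0
∂G₃/∂r = -2*p^2
∇·G = -2*p^2 - 3*q + 3
At (1, 1, -3): -2.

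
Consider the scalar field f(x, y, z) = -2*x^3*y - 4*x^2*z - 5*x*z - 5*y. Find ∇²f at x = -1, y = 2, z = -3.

48

∂²f/∂x² = -4*(3*x*y + 2*z)
∂²f/∂y² = 0
∂²f/∂z² = 0
∇²f = -12*x*y - 8*z
At (-1, 2, -3): 48.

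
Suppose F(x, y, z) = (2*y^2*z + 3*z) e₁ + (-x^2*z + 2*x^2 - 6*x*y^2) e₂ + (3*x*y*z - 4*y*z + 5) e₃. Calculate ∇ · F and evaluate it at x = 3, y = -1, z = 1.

31

∂F₁/∂x = 0
∂F₂/∂y = -12*x*y
∂F₃/∂z = 3*x*y - 4*y
∇·F = -9*x*y - 4*y
At (3, -1, 1): 31.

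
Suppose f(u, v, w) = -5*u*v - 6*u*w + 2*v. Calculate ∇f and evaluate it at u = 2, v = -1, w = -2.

∂f/∂u = -5*v - 6*w
∂f/∂v = -5*u + 2
∂f/∂w = -6*u
∇f = (-5*v - 6*w, -5*u + 2, -6*u)
At (2, -1, -2): (17, -8, -12).

(17, -8, -12)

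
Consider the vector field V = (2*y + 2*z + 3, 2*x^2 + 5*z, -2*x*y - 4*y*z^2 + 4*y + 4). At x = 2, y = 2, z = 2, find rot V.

(-21, 6, 6)

(∇×V)₁ = ∂V₃/∂y − ∂V₂/∂z = -2*x - 4*z^2 - 1
(∇×V)₂ = ∂V₁/∂z − ∂V₃/∂x = 2*y + 2
(∇×V)₃ = ∂V₂/∂x − ∂V₁/∂y = 4*x - 2
∇×V = (-2*x - 4*z^2 - 1, 2*y + 2, 4*x - 2)
At (2, 2, 2): (-21, 6, 6).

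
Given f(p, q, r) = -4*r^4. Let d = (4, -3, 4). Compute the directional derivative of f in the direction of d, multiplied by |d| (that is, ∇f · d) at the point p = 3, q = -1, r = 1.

-64

∂f/∂p = 0
∂f/∂q = 0
∂f/∂r = -16*r^3
∇f at (3, -1, 1) = (0, 0, -16)
∇f · d = (0)(4) + (0)(-3) + (-16)(4) = -64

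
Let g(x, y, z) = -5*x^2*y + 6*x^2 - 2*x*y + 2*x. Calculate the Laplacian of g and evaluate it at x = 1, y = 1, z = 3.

∂²g/∂x² = 2*(-5*y + 6)
∂²g/∂y² = 0
∂²g/∂z² = 0
∇²g = -10*y + 12
At (1, 1, 3): 2.

2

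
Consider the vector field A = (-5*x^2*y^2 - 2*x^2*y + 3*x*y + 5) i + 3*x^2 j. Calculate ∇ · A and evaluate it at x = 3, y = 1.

-39

∂A₁/∂x = -10*x*y^2 - 4*x*y + 3*y
∂A₂/∂y = 0
∇·A = -10*x*y^2 - 4*x*y + 3*y
At (3, 1): -39.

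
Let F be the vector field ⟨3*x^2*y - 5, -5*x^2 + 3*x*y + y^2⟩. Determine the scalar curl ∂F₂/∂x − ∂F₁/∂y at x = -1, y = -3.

∂F₂/∂x = -10*x + 3*y
∂F₁/∂y = 3*x^2
Scalar curl = -3*x^2 - 10*x + 3*y
At (-1, -3): -2.

-2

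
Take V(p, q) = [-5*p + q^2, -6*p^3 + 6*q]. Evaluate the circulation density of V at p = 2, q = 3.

-78

∂V₂/∂p = -18*p^2
∂V₁/∂q = 2*q
Scalar curl = -18*p^2 - 2*q
At (2, 3): -78.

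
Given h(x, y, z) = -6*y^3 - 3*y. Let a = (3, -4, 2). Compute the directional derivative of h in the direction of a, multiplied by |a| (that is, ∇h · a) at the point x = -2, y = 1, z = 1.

84

∂h/∂x = 0
∂h/∂y = -18*y^2 - 3
∂h/∂z = 0
∇h at (-2, 1, 1) = (0, -21, 0)
∇h · a = (0)(3) + (-21)(-4) + (0)(2) = 84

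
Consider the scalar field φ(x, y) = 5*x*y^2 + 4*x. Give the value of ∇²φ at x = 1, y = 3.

∂²φ/∂x² = 0
∂²φ/∂y² = 10*x
∇²φ = 10*x
At (1, 3): 10.

10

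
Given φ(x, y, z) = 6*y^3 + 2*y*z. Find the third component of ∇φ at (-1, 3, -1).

6

(∇φ)_3 = ∂φ/∂z = 2*y
At (-1, 3, -1): 6.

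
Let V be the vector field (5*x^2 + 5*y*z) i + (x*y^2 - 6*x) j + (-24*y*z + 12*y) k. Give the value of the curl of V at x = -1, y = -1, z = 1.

(-12, -5, -10)

(∇×V)₁ = ∂V₃/∂y − ∂V₂/∂z = -24*z + 12
(∇×V)₂ = ∂V₁/∂z − ∂V₃/∂x = 5*y
(∇×V)₃ = ∂V₂/∂x − ∂V₁/∂y = y^2 - 5*z - 6
∇×V = (-24*z + 12, 5*y, y^2 - 5*z - 6)
At (-1, -1, 1): (-12, -5, -10).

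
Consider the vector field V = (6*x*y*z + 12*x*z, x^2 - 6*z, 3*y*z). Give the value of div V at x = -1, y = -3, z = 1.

∂V₁/∂x = 6*y*z + 12*z
∂V₂/∂y = 0
∂V₃/∂z = 3*y
∇·V = 6*y*z + 3*y + 12*z
At (-1, -3, 1): -15.

-15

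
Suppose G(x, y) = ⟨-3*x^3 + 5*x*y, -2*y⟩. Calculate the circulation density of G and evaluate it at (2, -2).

∂G₂/∂x = 0
∂G₁/∂y = 5*x
Scalar curl = -5*x
At (2, -2): -10.

-10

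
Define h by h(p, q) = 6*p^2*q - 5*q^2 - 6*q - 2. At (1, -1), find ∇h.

(-12, 10)

∂h/∂p = 12*p*q
∂h/∂q = 6*p^2 - 10*q - 6
∇h = (12*p*q, 6*p^2 - 10*q - 6)
At (1, -1): (-12, 10).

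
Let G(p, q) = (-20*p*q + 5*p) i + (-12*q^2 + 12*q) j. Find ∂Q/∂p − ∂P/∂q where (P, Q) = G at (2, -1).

40

∂G₂/∂p = 0
∂G₁/∂q = -20*p
Scalar curl = 20*p
At (2, -1): 40.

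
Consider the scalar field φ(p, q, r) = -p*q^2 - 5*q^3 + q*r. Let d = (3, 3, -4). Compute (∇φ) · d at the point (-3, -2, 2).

∂φ/∂p = -q^2
∂φ/∂q = -2*p*q - 15*q^2 + r
∂φ/∂r = q
∇φ at (-3, -2, 2) = (-4, -70, -2)
∇φ · d = (-4)(3) + (-70)(3) + (-2)(-4) = -214

-214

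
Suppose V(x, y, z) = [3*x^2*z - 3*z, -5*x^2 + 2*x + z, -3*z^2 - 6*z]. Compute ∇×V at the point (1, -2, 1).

(∇×V)₁ = ∂V₃/∂y − ∂V₂/∂z = -1
(∇×V)₂ = ∂V₁/∂z − ∂V₃/∂x = 3*x^2 - 3
(∇×V)₃ = ∂V₂/∂x − ∂V₁/∂y = -10*x + 2
∇×V = (-1, 3*x^2 - 3, -10*x + 2)
At (1, -2, 1): (-1, 0, -8).

(-1, 0, -8)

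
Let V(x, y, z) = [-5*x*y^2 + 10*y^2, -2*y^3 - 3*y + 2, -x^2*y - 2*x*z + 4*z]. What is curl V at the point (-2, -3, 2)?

(∇×V)₁ = ∂V₃/∂y − ∂V₂/∂z = -x^2
(∇×V)₂ = ∂V₁/∂z − ∂V₃/∂x = 2*x*y + 2*z
(∇×V)₃ = ∂V₂/∂x − ∂V₁/∂y = 10*x*y - 20*y
∇×V = (-x^2, 2*x*y + 2*z, 10*x*y - 20*y)
At (-2, -3, 2): (-4, 16, 120).

(-4, 16, 120)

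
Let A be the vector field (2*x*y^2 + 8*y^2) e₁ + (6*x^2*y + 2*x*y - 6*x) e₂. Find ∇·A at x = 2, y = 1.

∂A₁/∂x = 2*y^2
∂A₂/∂y = 6*x^2 + 2*x
∇·A = 6*x^2 + 2*x + 2*y^2
At (2, 1): 30.

30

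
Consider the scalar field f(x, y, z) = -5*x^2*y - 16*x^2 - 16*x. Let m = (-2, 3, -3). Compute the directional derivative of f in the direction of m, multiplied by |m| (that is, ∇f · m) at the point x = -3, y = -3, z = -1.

-115

∂f/∂x = -10*x*y - 32*x - 16
∂f/∂y = -5*x^2
∂f/∂z = 0
∇f at (-3, -3, -1) = (-10, -45, 0)
∇f · m = (-10)(-2) + (-45)(3) + (0)(-3) = -115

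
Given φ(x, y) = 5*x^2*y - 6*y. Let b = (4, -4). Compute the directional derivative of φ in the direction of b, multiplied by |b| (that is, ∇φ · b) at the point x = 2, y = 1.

24

∂φ/∂x = 10*x*y
∂φ/∂y = 5*x^2 - 6
∇φ at (2, 1) = (20, 14)
∇φ · b = (20)(4) + (14)(-4) = 24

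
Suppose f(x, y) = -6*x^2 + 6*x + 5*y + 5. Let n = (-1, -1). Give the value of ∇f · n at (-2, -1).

∂f/∂x = -12*x + 6
∂f/∂y = 5
∇f at (-2, -1) = (30, 5)
∇f · n = (30)(-1) + (5)(-1) = -35

-35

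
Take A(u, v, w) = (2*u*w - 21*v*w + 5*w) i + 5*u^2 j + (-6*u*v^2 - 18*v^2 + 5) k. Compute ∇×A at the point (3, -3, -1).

(∇×A)₁ = ∂A₃/∂v − ∂A₂/∂w = -12*u*v - 36*v
(∇×A)₂ = ∂A₁/∂w − ∂A₃/∂u = 2*u + 6*v^2 - 21*v + 5
(∇×A)₃ = ∂A₂/∂u − ∂A₁/∂v = 10*u + 21*w
∇×A = (-12*u*v - 36*v, 2*u + 6*v^2 - 21*v + 5, 10*u + 21*w)
At (3, -3, -1): (216, 128, 9).

(216, 128, 9)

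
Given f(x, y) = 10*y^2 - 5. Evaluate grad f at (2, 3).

(0, 60)

∂f/∂x = 0
∂f/∂y = 20*y
∇f = (0, 20*y)
At (2, 3): (0, 60).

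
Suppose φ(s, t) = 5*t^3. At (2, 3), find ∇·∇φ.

90

∂²φ/∂s² = 0
∂²φ/∂t² = 30*t
∇²φ = 30*t
At (2, 3): 90.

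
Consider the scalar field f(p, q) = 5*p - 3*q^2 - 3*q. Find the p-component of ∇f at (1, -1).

(∇f)_1 = ∂f/∂p = 5
At (1, -1): 5.

5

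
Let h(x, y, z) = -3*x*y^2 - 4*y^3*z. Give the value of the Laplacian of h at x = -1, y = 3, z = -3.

∂²h/∂x² = 0
∂²h/∂y² = -6*(x + 4*y*z)
∂²h/∂z² = 0
∇²h = -6*x - 24*y*z
At (-1, 3, -3): 222.

222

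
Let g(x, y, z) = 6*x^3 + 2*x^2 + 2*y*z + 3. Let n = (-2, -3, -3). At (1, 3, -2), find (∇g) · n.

∂g/∂x = 18*x^2 + 4*x
∂g/∂y = 2*z
∂g/∂z = 2*y
∇g at (1, 3, -2) = (22, -4, 6)
∇g · n = (22)(-2) + (-4)(-3) + (6)(-3) = -50

-50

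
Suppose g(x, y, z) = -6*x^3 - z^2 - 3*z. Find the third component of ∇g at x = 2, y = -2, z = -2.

(∇g)_3 = ∂g/∂z = -2*z - 3
At (2, -2, -2): 1.

1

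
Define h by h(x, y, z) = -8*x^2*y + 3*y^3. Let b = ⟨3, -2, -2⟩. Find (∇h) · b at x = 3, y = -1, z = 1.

∂h/∂x = -16*x*y
∂h/∂y = -8*x^2 + 9*y^2
∂h/∂z = 0
∇h at (3, -1, 1) = (48, -63, 0)
∇h · b = (48)(3) + (-63)(-2) + (0)(-2) = 270

270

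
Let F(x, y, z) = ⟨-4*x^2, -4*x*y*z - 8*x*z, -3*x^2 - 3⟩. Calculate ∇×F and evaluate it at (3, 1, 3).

(36, 18, -36)

(∇×F)₁ = ∂F₃/∂y − ∂F₂/∂z = 4*x*y + 8*x
(∇×F)₂ = ∂F₁/∂z − ∂F₃/∂x = 6*x
(∇×F)₃ = ∂F₂/∂x − ∂F₁/∂y = -4*y*z - 8*z
∇×F = (4*x*y + 8*x, 6*x, -4*y*z - 8*z)
At (3, 1, 3): (36, 18, -36).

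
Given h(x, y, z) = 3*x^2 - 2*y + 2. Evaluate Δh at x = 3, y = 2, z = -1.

6

∂²h/∂x² = 6
∂²h/∂y² = 0
∂²h/∂z² = 0
∇²h = 6
At (3, 2, -1): 6.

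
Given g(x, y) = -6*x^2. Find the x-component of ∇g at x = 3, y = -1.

(∇g)_1 = ∂g/∂x = -12*x
At (3, -1): -36.

-36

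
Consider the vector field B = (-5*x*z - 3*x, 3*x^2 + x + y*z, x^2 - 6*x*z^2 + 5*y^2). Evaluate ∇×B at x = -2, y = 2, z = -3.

(18, 68, -11)

(∇×B)₁ = ∂B₃/∂y − ∂B₂/∂z = 9*y
(∇×B)₂ = ∂B₁/∂z − ∂B₃/∂x = -7*x + 6*z^2
(∇×B)₃ = ∂B₂/∂x − ∂B₁/∂y = 6*x + 1
∇×B = (9*y, -7*x + 6*z^2, 6*x + 1)
At (-2, 2, -3): (18, 68, -11).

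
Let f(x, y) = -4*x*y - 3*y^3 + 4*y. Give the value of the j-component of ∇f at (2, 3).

(∇f)_2 = ∂f/∂y = -4*x - 9*y^2 + 4
At (2, 3): -85.

-85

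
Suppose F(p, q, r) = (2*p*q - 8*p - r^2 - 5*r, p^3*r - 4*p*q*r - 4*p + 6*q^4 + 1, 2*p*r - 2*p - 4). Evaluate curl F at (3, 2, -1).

(∇×F)₁ = ∂F₃/∂q − ∂F₂/∂r = -p^3 + 4*p*q
(∇×F)₂ = ∂F₁/∂r − ∂F₃/∂p = -4*r - 3
(∇×F)₃ = ∂F₂/∂p − ∂F₁/∂q = 3*p^2*r - 2*p - 4*q*r - 4
∇×F = (-p^3 + 4*p*q, -4*r - 3, 3*p^2*r - 2*p - 4*q*r - 4)
At (3, 2, -1): (-3, 1, -29).

(-3, 1, -29)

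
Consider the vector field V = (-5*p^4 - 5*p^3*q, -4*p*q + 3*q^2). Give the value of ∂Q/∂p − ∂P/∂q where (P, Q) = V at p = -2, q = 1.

-44

∂V₂/∂p = -4*q
∂V₁/∂q = -5*p^3
Scalar curl = 5*p^3 - 4*q
At (-2, 1): -44.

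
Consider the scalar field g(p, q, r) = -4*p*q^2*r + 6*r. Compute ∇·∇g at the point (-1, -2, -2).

-16

∂²g/∂p² = 0
∂²g/∂q² = -8*p*r
∂²g/∂r² = 0
∇²g = -8*p*r
At (-1, -2, -2): -16.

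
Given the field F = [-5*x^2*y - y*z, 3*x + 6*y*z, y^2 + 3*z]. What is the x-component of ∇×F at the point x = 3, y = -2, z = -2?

(∇×F)_1 = ∂F₃/∂y − ∂F₂/∂z
= 2*y − (6*y)
= -4*y
At (3, -2, -2): 8.

8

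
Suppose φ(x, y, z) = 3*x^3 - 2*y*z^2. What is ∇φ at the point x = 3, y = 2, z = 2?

(81, -8, -16)

∂φ/∂x = 9*x^2
∂φ/∂y = -2*z^2
∂φ/∂z = -4*y*z
∇φ = (9*x^2, -2*z^2, -4*y*z)
At (3, 2, 2): (81, -8, -16).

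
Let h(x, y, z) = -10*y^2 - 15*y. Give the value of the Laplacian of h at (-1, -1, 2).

-20

∂²h/∂x² = 0
∂²h/∂y² = -20
∂²h/∂z² = 0
∇²h = -20
At (-1, -1, 2): -20.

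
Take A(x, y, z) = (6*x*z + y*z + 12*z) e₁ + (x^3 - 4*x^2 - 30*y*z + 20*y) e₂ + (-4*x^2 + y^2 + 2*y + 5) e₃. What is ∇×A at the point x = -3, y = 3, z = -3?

(∇×A)₁ = ∂A₃/∂y − ∂A₂/∂z = 32*y + 2
(∇×A)₂ = ∂A₁/∂z − ∂A₃/∂x = 14*x + y + 12
(∇×A)₃ = ∂A₂/∂x − ∂A₁/∂y = 3*x^2 - 8*x - z
∇×A = (32*y + 2, 14*x + y + 12, 3*x^2 - 8*x - z)
At (-3, 3, -3): (98, -27, 54).

(98, -27, 54)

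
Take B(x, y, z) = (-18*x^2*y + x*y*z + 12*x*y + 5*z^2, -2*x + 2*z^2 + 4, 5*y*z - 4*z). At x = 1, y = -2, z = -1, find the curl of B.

(-1, -12, 5)

(∇×B)₁ = ∂B₃/∂y − ∂B₂/∂z = z
(∇×B)₂ = ∂B₁/∂z − ∂B₃/∂x = x*y + 10*z
(∇×B)₃ = ∂B₂/∂x − ∂B₁/∂y = 18*x^2 - x*z - 12*x - 2
∇×B = (z, x*y + 10*z, 18*x^2 - x*z - 12*x - 2)
At (1, -2, -1): (-1, -12, 5).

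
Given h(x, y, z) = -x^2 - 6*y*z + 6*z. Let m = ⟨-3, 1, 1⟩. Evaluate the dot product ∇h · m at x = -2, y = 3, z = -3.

∂h/∂x = -2*x
∂h/∂y = -6*z
∂h/∂z = -6*y + 6
∇h at (-2, 3, -3) = (4, 18, -12)
∇h · m = (4)(-3) + (18)(1) + (-12)(1) = -6

-6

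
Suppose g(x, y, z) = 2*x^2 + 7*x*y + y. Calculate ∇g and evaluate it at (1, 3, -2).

∂g/∂x = 4*x + 7*y
∂g/∂y = 7*x + 1
∂g/∂z = 0
∇g = (4*x + 7*y, 7*x + 1, 0)
At (1, 3, -2): (25, 8, 0).

(25, 8, 0)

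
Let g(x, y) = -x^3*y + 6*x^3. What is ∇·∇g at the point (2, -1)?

84

∂²g/∂x² = 6*x*(-y + 6)
∂²g/∂y² = 0
∇²g = -6*x*y + 36*x
At (2, -1): 84.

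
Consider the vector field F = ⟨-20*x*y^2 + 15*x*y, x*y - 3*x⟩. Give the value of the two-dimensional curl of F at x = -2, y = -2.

185

∂F₂/∂x = y - 3
∂F₁/∂y = -40*x*y + 15*x
Scalar curl = 40*x*y - 15*x + y - 3
At (-2, -2): 185.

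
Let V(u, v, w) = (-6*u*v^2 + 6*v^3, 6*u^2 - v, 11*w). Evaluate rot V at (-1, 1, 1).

(0, 0, -42)

(∇×V)₁ = ∂V₃/∂v − ∂V₂/∂w = 0
(∇×V)₂ = ∂V₁/∂w − ∂V₃/∂u = 0
(∇×V)₃ = ∂V₂/∂u − ∂V₁/∂v = 12*u*v + 12*u - 18*v^2
∇×V = (0, 0, 12*u*v + 12*u - 18*v^2)
At (-1, 1, 1): (0, 0, -42).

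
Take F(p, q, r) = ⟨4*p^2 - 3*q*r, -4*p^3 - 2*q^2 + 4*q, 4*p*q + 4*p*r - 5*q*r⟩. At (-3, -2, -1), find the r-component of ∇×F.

(∇×F)_3 = ∂F₂/∂p − ∂F₁/∂q
= -12*p^2 − (-3*r)
= -12*p^2 + 3*r
At (-3, -2, -1): -111.

-111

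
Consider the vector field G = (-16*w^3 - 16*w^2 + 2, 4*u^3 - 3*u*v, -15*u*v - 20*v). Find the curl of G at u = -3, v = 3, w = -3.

(25, -291, 99)

(∇×G)₁ = ∂G₃/∂v − ∂G₂/∂w = -15*u - 20
(∇×G)₂ = ∂G₁/∂w − ∂G₃/∂u = 15*v - 48*w^2 - 32*w
(∇×G)₃ = ∂G₂/∂u − ∂G₁/∂v = 12*u^2 - 3*v
∇×G = (-15*u - 20, 15*v - 48*w^2 - 32*w, 12*u^2 - 3*v)
At (-3, 3, -3): (25, -291, 99).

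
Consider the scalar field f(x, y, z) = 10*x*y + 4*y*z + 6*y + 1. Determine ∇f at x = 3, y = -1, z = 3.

(-10, 48, -4)

∂f/∂x = 10*y
∂f/∂y = 10*x + 4*z + 6
∂f/∂z = 4*y
∇f = (10*y, 10*x + 4*z + 6, 4*y)
At (3, -1, 3): (-10, 48, -4).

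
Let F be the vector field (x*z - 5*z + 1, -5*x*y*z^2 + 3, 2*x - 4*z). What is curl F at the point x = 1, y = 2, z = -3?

(-60, -6, -90)

(∇×F)₁ = ∂F₃/∂y − ∂F₂/∂z = 10*x*y*z
(∇×F)₂ = ∂F₁/∂z − ∂F₃/∂x = x - 7
(∇×F)₃ = ∂F₂/∂x − ∂F₁/∂y = -5*y*z^2
∇×F = (10*x*y*z, x - 7, -5*y*z^2)
At (1, 2, -3): (-60, -6, -90).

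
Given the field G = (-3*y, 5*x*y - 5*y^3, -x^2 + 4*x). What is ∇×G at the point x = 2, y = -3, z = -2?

(0, 0, -12)

(∇×G)₁ = ∂G₃/∂y − ∂G₂/∂z = 0
(∇×G)₂ = ∂G₁/∂z − ∂G₃/∂x = 2*x - 4
(∇×G)₃ = ∂G₂/∂x − ∂G₁/∂y = 5*y + 3
∇×G = (0, 2*x - 4, 5*y + 3)
At (2, -3, -2): (0, 0, -12).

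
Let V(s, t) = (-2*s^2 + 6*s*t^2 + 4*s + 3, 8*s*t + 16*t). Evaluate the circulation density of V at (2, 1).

∂V₂/∂s = 8*t
∂V₁/∂t = 12*s*t
Scalar curl = -12*s*t + 8*t
At (2, 1): -16.

-16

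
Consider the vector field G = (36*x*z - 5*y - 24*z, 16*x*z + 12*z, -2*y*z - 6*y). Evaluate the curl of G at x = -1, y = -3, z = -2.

(2, -60, -27)

(∇×G)₁ = ∂G₃/∂y − ∂G₂/∂z = -16*x - 2*z - 18
(∇×G)₂ = ∂G₁/∂z − ∂G₃/∂x = 36*x - 24
(∇×G)₃ = ∂G₂/∂x − ∂G₁/∂y = 16*z + 5
∇×G = (-16*x - 2*z - 18, 36*x - 24, 16*z + 5)
At (-1, -3, -2): (2, -60, -27).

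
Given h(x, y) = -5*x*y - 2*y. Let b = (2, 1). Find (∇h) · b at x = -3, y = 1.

∂h/∂x = -5*y
∂h/∂y = -5*x - 2
∇h at (-3, 1) = (-5, 13)
∇h · b = (-5)(2) + (13)(1) = 3

3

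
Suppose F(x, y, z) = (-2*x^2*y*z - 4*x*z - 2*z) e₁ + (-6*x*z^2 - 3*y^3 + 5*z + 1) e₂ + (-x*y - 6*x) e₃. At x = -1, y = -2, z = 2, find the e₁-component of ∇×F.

(∇×F)_1 = ∂F₃/∂y − ∂F₂/∂z
= -x − (-12*x*z + 5)
= 12*x*z - x - 5
At (-1, -2, 2): -28.

-28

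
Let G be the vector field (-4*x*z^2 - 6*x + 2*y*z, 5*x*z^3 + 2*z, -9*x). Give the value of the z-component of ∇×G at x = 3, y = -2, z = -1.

(∇×G)_3 = ∂G₂/∂x − ∂G₁/∂y
= 5*z^3 − (2*z)
= 5*z^3 - 2*z
At (3, -2, -1): -3.

-3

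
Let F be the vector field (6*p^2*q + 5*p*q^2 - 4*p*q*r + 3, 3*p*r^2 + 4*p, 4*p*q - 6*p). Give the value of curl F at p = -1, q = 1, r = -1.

(-10, 6, 15)

(∇×F)₁ = ∂F₃/∂q − ∂F₂/∂r = -6*p*r + 4*p
(∇×F)₂ = ∂F₁/∂r − ∂F₃/∂p = -4*p*q - 4*q + 6
(∇×F)₃ = ∂F₂/∂p − ∂F₁/∂q = -6*p^2 - 10*p*q + 4*p*r + 3*r^2 + 4
∇×F = (-6*p*r + 4*p, -4*p*q - 4*q + 6, -6*p^2 - 10*p*q + 4*p*r + 3*r^2 + 4)
At (-1, 1, -1): (-10, 6, 15).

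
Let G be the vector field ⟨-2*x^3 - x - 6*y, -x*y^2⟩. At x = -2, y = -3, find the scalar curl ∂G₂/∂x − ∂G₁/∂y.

∂G₂/∂x = -y^2
∂G₁/∂y = -6
Scalar curl = -y^2 + 6
At (-2, -3): -3.

-3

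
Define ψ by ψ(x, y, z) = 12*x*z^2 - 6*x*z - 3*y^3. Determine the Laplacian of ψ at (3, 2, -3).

36

∂²ψ/∂x² = 0
∂²ψ/∂y² = -18*y
∂²ψ/∂z² = 24*x
∇²ψ = 24*x - 18*y
At (3, 2, -3): 36.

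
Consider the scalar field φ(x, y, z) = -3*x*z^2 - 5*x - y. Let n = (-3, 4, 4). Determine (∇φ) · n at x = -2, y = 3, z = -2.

-49

∂φ/∂x = -3*z^2 - 5
∂φ/∂y = -1
∂φ/∂z = -6*x*z
∇φ at (-2, 3, -2) = (-17, -1, -24)
∇φ · n = (-17)(-3) + (-1)(4) + (-24)(4) = -49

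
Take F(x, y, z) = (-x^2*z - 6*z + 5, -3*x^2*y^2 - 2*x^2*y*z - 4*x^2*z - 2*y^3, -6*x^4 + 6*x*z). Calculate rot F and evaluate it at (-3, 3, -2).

(∇×F)₁ = ∂F₃/∂y − ∂F₂/∂z = 2*x^2*y + 4*x^2
(∇×F)₂ = ∂F₁/∂z − ∂F₃/∂x = 24*x^3 - x^2 - 6*z - 6
(∇×F)₃ = ∂F₂/∂x − ∂F₁/∂y = -6*x*y^2 - 4*x*y*z - 8*x*z
∇×F = (2*x^2*y + 4*x^2, 24*x^3 - x^2 - 6*z - 6, -6*x*y^2 - 4*x*y*z - 8*x*z)
At (-3, 3, -2): (90, -651, 42).

(90, -651, 42)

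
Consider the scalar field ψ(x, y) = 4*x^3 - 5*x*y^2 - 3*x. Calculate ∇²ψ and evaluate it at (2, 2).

28

∂²ψ/∂x² = 24*x
∂²ψ/∂y² = -10*x
∇²ψ = 14*x
At (2, 2): 28.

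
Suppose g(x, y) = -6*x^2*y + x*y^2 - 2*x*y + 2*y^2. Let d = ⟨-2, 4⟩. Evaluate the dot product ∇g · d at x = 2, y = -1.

-198

∂g/∂x = -12*x*y + y^2 - 2*y
∂g/∂y = -6*x^2 + 2*x*y - 2*x + 4*y
∇g at (2, -1) = (27, -36)
∇g · d = (27)(-2) + (-36)(4) = -198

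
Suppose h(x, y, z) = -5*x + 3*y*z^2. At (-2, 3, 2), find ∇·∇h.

∂²h/∂x² = 0
∂²h/∂y² = 0
∂²h/∂z² = 6*y
∇²h = 6*y
At (-2, 3, 2): 18.

18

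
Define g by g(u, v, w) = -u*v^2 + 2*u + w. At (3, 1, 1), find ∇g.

∂g/∂u = -v^2 + 2
∂g/∂v = -2*u*v
∂g/∂w = 1
∇g = (-v^2 + 2, -2*u*v, 1)
At (3, 1, 1): (1, -6, 1).

(1, -6, 1)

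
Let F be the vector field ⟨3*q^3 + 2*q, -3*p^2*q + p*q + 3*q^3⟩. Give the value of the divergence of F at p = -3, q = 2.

∂F₁/∂p = 0
∂F₂/∂q = -3*p^2 + p + 9*q^2
∇·F = -3*p^2 + p + 9*q^2
At (-3, 2): 6.

6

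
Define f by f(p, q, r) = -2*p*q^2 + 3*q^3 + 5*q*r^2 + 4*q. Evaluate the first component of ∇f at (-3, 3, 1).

-18

(∇f)_1 = ∂f/∂p = -2*q^2
At (-3, 3, 1): -18.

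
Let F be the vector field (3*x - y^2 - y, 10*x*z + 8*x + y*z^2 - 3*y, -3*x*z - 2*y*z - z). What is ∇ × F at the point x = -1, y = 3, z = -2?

(26, -6, -5)

(∇×F)₁ = ∂F₃/∂y − ∂F₂/∂z = -10*x - 2*y*z - 2*z
(∇×F)₂ = ∂F₁/∂z − ∂F₃/∂x = 3*z
(∇×F)₃ = ∂F₂/∂x − ∂F₁/∂y = 2*y + 10*z + 9
∇×F = (-10*x - 2*y*z - 2*z, 3*z, 2*y + 10*z + 9)
At (-1, 3, -2): (26, -6, -5).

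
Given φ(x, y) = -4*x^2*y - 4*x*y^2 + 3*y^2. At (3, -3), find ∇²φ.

∂²φ/∂x² = -8*y
∂²φ/∂y² = 2*(-4*x + 3)
∇²φ = -8*x - 8*y + 6
At (3, -3): 6.

6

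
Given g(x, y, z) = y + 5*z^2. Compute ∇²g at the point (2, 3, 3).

∂²g/∂x² = 0
∂²g/∂y² = 0
∂²g/∂z² = 10
∇²g = 10
At (2, 3, 3): 10.

10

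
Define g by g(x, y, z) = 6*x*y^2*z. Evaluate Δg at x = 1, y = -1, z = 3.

∂²g/∂x² = 0
∂²g/∂y² = 12*x*z
∂²g/∂z² = 0
∇²g = 12*x*z
At (1, -1, 3): 36.

36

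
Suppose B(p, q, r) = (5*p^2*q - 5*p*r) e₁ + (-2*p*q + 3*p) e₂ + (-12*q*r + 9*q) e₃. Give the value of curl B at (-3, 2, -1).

(21, 15, -46)

(∇×B)₁ = ∂B₃/∂q − ∂B₂/∂r = -12*r + 9
(∇×B)₂ = ∂B₁/∂r − ∂B₃/∂p = -5*p
(∇×B)₃ = ∂B₂/∂p − ∂B₁/∂q = -5*p^2 - 2*q + 3
∇×B = (-12*r + 9, -5*p, -5*p^2 - 2*q + 3)
At (-3, 2, -1): (21, 15, -46).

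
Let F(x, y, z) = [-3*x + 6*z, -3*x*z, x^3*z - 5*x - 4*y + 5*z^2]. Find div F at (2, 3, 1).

15

∂F₁/∂x = -3
∂F₂/∂y = 0
∂F₃/∂z = x^3 + 10*z
∇·F = x^3 + 10*z - 3
At (2, 3, 1): 15.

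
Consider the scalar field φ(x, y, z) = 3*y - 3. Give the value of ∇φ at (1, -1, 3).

(0, 3, 0)

∂φ/∂x = 0
∂φ/∂y = 3
∂φ/∂z = 0
∇φ = (0, 3, 0)
At (1, -1, 3): (0, 3, 0).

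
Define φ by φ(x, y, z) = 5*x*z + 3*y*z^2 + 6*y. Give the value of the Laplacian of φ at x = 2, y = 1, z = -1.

6

∂²φ/∂x² = 0
∂²φ/∂y² = 0
∂²φ/∂z² = 6*y
∇²φ = 6*y
At (2, 1, -1): 6.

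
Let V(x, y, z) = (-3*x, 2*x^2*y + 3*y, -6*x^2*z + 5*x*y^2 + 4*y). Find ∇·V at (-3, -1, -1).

-36

∂V₁/∂x = -3
∂V₂/∂y = 2*x^2 + 3
∂V₃/∂z = -6*x^2
∇·V = -4*x^2
At (-3, -1, -1): -36.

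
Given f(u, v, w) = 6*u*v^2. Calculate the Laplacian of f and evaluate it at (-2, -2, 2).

-24

∂²f/∂u² = 0
∂²f/∂v² = 12*u
∂²f/∂w² = 0
∇²f = 12*u
At (-2, -2, 2): -24.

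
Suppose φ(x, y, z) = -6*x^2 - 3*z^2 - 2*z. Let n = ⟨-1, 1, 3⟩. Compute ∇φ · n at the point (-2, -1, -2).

6

∂φ/∂x = -12*x
∂φ/∂y = 0
∂φ/∂z = -6*z - 2
∇φ at (-2, -1, -2) = (24, 0, 10)
∇φ · n = (24)(-1) + (0)(1) + (10)(3) = 6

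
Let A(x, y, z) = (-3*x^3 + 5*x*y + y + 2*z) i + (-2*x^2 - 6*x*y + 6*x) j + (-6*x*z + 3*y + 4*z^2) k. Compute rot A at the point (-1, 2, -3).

(∇×A)₁ = ∂A₃/∂y − ∂A₂/∂z = 3
(∇×A)₂ = ∂A₁/∂z − ∂A₃/∂x = 6*z + 2
(∇×A)₃ = ∂A₂/∂x − ∂A₁/∂y = -9*x - 6*y + 5
∇×A = (3, 6*z + 2, -9*x - 6*y + 5)
At (-1, 2, -3): (3, -16, 2).

(3, -16, 2)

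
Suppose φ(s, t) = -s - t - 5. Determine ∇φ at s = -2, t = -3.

(-1, -1)

∂φ/∂s = -1
∂φ/∂t = -1
∇φ = (-1, -1)
At (-2, -3): (-1, -1).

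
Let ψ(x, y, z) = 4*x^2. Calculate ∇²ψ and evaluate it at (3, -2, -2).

8

∂²ψ/∂x² = 8
∂²ψ/∂y² = 0
∂²ψ/∂z² = 0
∇²ψ = 8
At (3, -2, -2): 8.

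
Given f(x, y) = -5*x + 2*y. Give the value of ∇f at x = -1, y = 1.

(-5, 2)

∂f/∂x = -5
∂f/∂y = 2
∇f = (-5, 2)
At (-1, 1): (-5, 2).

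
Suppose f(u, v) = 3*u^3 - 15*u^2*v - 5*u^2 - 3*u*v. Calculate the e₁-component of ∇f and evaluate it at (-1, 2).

73

(∇f)_1 = ∂f/∂u = 9*u^2 - 30*u*v - 10*u - 3*v
At (-1, 2): 73.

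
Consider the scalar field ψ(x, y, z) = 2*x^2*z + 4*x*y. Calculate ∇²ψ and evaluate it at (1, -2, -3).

∂²ψ/∂x² = 4*z
∂²ψ/∂y² = 0
∂²ψ/∂z² = 0
∇²ψ = 4*z
At (1, -2, -3): -12.

-12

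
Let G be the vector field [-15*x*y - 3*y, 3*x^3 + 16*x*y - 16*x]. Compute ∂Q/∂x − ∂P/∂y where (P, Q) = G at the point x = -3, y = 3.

71

∂G₂/∂x = 9*x^2 + 16*y - 16
∂G₁/∂y = -15*x - 3
Scalar curl = 9*x^2 + 15*x + 16*y - 13
At (-3, 3): 71.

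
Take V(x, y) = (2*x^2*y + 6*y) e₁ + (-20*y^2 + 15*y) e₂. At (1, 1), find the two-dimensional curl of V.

∂V₂/∂x = 0
∂V₁/∂y = 2*x^2 + 6
Scalar curl = -2*x^2 - 6
At (1, 1): -8.

-8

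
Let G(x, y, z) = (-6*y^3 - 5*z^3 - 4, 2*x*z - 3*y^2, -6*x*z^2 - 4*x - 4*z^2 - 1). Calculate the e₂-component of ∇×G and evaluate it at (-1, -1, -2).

-32

(∇×G)_2 = ∂G₁/∂z − ∂G₃/∂x
= -15*z^2 − (-6*z^2 - 4)
= -9*z^2 + 4
At (-1, -1, -2): -32.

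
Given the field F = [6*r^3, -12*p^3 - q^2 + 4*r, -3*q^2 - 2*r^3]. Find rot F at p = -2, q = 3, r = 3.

(∇×F)₁ = ∂F₃/∂q − ∂F₂/∂r = -6*q - 4
(∇×F)₂ = ∂F₁/∂r − ∂F₃/∂p = 18*r^2
(∇×F)₃ = ∂F₂/∂p − ∂F₁/∂q = -36*p^2
∇×F = (-6*q - 4, 18*r^2, -36*p^2)
At (-2, 3, 3): (-22, 162, -144).

(-22, 162, -144)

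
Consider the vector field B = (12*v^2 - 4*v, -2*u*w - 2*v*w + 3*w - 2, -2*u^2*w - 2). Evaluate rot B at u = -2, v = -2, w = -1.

(-11, 8, 54)

(∇×B)₁ = ∂B₃/∂v − ∂B₂/∂w = 2*u + 2*v - 3
(∇×B)₂ = ∂B₁/∂w − ∂B₃/∂u = 4*u*w
(∇×B)₃ = ∂B₂/∂u − ∂B₁/∂v = -24*v - 2*w + 4
∇×B = (2*u + 2*v - 3, 4*u*w, -24*v - 2*w + 4)
At (-2, -2, -1): (-11, 8, 54).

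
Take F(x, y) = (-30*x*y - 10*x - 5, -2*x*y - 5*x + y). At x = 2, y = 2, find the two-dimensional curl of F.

51

∂F₂/∂x = -2*y - 5
∂F₁/∂y = -30*x
Scalar curl = 30*x - 2*y - 5
At (2, 2): 51.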